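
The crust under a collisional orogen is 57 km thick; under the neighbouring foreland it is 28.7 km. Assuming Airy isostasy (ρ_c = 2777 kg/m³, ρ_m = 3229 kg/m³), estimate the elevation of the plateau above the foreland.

Excess crust Δ = 57 km − 28.7 km = 28.3 km, split between elevation h and root r with h + r = Δ.
Airy balance ρ_c h = (ρ_m − ρ_c) r gives r = h ρ_c/(ρ_m − ρ_c), so h (1 + ρ_c/(ρ_m − ρ_c)) = Δ, i.e. h = Δ (ρ_m − ρ_c)/ρ_m.
h = 28.3 km × 452/3229 = 3.96 km.

3.96 km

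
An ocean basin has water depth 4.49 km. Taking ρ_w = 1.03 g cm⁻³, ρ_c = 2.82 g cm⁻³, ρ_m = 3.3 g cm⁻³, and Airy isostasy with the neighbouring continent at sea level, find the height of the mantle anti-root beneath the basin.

In Airy isostatic equilibrium: replacing crust with seawater at the top is compensated by replacing crust with mantle at the base: d (ρ_c − ρ_w) = a (ρ_m − ρ_c).
a = d (ρ_c − ρ_w)/(ρ_m − ρ_c) = 4.49 km × 1.79/0.48 = 16.7 km.

16.7 km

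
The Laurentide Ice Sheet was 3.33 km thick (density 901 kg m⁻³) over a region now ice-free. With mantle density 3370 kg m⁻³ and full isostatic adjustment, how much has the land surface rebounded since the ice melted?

Removing the load lets mantle flow back in; uplift u satisfies ρ_ice t = ρ_m u.
u = t ρ_ice/ρ_m = 3.33 km × 901/3370 = 0.89 km.

0.89 km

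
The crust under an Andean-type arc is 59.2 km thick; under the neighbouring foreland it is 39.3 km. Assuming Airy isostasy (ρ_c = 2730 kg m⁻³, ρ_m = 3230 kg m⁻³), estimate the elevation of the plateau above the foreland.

Excess crust Δ = 59.2 km − 39.3 km = 19.9 km, split between elevation h and root r with h + r = Δ.
Airy balance ρ_c h = (ρ_m − ρ_c) r gives r = h ρ_c/(ρ_m − ρ_c), so h (1 + ρ_c/(ρ_m − ρ_c)) = Δ, i.e. h = Δ (ρ_m − ρ_c)/ρ_m.
h = 19.9 km × 500/3230 = 3.08 km.

3.08 km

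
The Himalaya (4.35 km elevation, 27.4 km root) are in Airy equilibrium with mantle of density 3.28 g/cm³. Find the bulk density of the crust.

2.83 g/cm³

ρ_c h = (ρ_m − ρ_c) r → ρ_c (h + r) = ρ_m r → ρ_c = ρ_m r / (h + r).
ρ_c = 3.28 × 27.4 km / (4.35 km + 27.4 km) = 2.83 g/cm³.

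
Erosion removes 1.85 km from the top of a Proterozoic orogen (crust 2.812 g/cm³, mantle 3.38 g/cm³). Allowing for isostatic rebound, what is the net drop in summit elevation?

Rebound u = e ρ_c/ρ_m = 1.85 km × 2.812/3.38 = 1.539 km.
Net surface drop = e − u = 1.85 km − 1.539 km = e (ρ_m − ρ_c)/ρ_m = 0.311 km.

0.311 km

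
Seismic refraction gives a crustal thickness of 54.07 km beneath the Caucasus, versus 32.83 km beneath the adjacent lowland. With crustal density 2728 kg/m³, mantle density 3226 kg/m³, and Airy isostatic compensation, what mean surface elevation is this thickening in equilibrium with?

Excess crust Δ = 54.07 km − 32.83 km = 21.24 km, split between elevation h and root r with h + r = Δ.
Airy balance ρ_c h = (ρ_m − ρ_c) r gives r = h ρ_c/(ρ_m − ρ_c), so h (1 + ρ_c/(ρ_m − ρ_c)) = Δ, i.e. h = Δ (ρ_m − ρ_c)/ρ_m.
h = 21.24 km × 498/3226 = 3.28 km.

3.28 km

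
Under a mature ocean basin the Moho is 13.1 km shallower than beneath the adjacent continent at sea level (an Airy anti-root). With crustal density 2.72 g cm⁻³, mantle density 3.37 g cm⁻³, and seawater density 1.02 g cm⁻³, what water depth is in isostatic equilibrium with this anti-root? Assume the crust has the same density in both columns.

5.01 km

Replacing a thickness d of crust by seawater at the top must be balanced by replacing crust with mantle at the base: d (ρ_c − ρ_w) = a (ρ_m − ρ_c).
d = a (ρ_m − ρ_c)/(ρ_c − ρ_w) = 13.1 km × 0.65/1.7 = 5.01 km.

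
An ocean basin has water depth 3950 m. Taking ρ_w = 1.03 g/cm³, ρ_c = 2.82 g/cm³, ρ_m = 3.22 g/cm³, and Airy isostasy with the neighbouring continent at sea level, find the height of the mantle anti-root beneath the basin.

17700 m

In Airy isostatic equilibrium: replacing crust with seawater at the top is compensated by replacing crust with mantle at the base: d (ρ_c − ρ_w) = a (ρ_m − ρ_c).
a = d (ρ_c − ρ_w)/(ρ_m − ρ_c) = 3950 m × 1.79/0.4 = 17700 m.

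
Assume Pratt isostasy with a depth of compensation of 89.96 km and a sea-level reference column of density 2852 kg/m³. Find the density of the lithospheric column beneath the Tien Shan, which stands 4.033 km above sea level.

2730 kg/m³

Pratt balance: ρ_ref D = ρ (D + h).
ρ = ρ_ref D/(D + h) = 2852 × 89.96 km/(89.96 km + 4.033 km) = 2730 kg/m³.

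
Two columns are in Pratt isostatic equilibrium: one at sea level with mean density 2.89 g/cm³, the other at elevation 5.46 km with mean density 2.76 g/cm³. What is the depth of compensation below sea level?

116 km

ρ_ref D = ρ (D + h) → D (ρ_ref − ρ) = ρ h.
D = ρ h/(ρ_ref − ρ) = 2.76 × 5.46 km/(2.89 − 2.76) = 116 km.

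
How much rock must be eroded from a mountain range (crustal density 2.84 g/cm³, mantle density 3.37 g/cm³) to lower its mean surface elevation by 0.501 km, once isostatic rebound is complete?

3.19 km

Net drop Δ = e − u = e − e ρ_c/ρ_m = e (ρ_m − ρ_c)/ρ_m.
e = Δ ρ_m/(ρ_m − ρ_c) = 0.501 km × 3.37/0.53 = 3.19 km.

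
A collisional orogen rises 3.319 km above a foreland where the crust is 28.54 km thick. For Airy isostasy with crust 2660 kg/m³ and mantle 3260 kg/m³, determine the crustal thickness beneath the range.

46.6 km

Root depth r = h ρ_c / (ρ_m − ρ_c) = 3.319 km × 2660 / 600 = 14.71 km.
Total thickness = T + h + r = 28.54 km + 3.319 km + 14.71 km = 46.6 km.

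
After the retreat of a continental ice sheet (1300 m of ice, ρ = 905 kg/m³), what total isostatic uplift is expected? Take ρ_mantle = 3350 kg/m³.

Removing the load lets mantle flow back in; uplift u satisfies ρ_ice t = ρ_m u.
u = t ρ_ice/ρ_m = 1300 m × 905/3350 = 351 m.

351 m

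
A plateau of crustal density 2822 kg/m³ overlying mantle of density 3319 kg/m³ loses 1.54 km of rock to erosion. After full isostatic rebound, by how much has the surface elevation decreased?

0.231 km

Rebound u = e ρ_c/ρ_m = 1.54 km × 2822/3319 = 1.309 km.
Net surface drop = e − u = 1.54 km − 1.309 km = e (ρ_m − ρ_c)/ρ_m = 0.231 km.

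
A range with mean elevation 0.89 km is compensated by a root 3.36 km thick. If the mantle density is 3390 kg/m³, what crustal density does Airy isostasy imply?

2680 kg/m³

ρ_c h = (ρ_m − ρ_c) r → ρ_c (h + r) = ρ_m r → ρ_c = ρ_m r / (h + r).
ρ_c = 3390 × 3.36 km / (0.89 km + 3.36 km) = 2680 kg/m³.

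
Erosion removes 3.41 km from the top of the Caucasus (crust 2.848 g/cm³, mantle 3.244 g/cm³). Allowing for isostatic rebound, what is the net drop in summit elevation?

Rebound u = e ρ_c/ρ_m = 3.41 km × 2.848/3.244 = 2.994 km.
Net surface drop = e − u = 3.41 km − 2.994 km = e (ρ_m − ρ_c)/ρ_m = 0.416 km.

0.416 km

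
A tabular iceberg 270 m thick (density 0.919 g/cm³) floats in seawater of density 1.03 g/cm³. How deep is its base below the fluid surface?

241 m

Draft d = t ρ_obj/ρ_fluid = 270 m × 0.919/1.03 = 241 m.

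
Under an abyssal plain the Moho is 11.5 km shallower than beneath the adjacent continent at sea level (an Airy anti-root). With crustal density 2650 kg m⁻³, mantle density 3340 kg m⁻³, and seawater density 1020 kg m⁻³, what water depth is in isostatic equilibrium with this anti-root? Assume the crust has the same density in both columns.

Replacing a thickness d of crust by seawater at the top must be balanced by replacing crust with mantle at the base: d (ρ_c − ρ_w) = a (ρ_m − ρ_c).
d = a (ρ_m − ρ_c)/(ρ_c − ρ_w) = 11.5 km × 690/1630 = 4.87 km.

4.87 km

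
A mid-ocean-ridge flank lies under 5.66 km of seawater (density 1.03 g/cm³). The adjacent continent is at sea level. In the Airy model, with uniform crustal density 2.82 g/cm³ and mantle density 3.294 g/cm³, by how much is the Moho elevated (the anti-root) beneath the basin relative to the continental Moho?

In Airy isostatic equilibrium: replacing crust with seawater at the top is compensated by replacing crust with mantle at the base: d (ρ_c − ρ_w) = a (ρ_m − ρ_c).
a = d (ρ_c − ρ_w)/(ρ_m − ρ_c) = 5.66 km × 1.79/0.474 = 21.4 km.

21.4 km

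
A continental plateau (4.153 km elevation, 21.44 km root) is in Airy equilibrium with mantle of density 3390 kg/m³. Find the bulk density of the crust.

ρ_c h = (ρ_m − ρ_c) r → ρ_c (h + r) = ρ_m r → ρ_c = ρ_m r / (h + r).
ρ_c = 3390 × 21.44 km / (4.153 km + 21.44 km) = 2840 kg/m³.

2840 kg/m³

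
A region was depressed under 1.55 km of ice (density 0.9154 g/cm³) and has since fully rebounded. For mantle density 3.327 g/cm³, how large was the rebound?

0.426 km

Removing the load lets mantle flow back in; uplift u satisfies ρ_ice t = ρ_m u.
u = t ρ_ice/ρ_m = 1.55 km × 0.9154/3.327 = 0.426 km.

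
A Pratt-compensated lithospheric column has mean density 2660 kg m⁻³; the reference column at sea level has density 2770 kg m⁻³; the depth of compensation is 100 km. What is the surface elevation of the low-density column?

ρ_ref D = ρ (D + h) → h = D (ρ_ref − ρ)/ρ.
h = 100 km × (2770 − 2660)/2660 = 4.14 km.

4.14 km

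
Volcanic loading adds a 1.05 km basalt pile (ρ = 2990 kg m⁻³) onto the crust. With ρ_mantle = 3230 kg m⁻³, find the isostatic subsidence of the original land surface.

Subaerial loading: s = t ρ_load / ρ_m.
s = 1.05 km × 2990/3230 = 0.972 km.

0.972 km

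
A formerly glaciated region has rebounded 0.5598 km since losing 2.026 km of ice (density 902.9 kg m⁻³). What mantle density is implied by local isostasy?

ρ_m = ρ_ice t / u = 902.9 × 2.026 km/0.5598 km = 3270 kg m⁻³.

3270 kg m⁻³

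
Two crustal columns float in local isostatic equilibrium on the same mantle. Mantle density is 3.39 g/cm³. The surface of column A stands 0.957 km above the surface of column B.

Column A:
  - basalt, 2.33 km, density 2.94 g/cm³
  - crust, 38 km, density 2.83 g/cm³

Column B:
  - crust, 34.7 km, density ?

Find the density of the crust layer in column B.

2.84 g/cm³

Take the compensation level at the base of the deeper column (depth z_c below the surface of column A) and equate Σ ρ_i t_i down to z_c; mantle fills any gap and the z_c terms cancel.
Column A: 2.33×2.94 + 38×2.83 + (z_c − 40.33)×3.39
Column B: 0.957×0 + 34.7×ρ + (z_c − 0.957 − 34.7)×3.39
The z_c×3.39 term appears on both sides and cancels. Collect the known terms of each column as K = Σ(ρt)_known − 3.39 × (depth of known layers): K_A = 114.3902 − 3.39×40.33 = −22.3285; K_B = 0 − 3.39×(0.957 + 34.7) = −120.87723.
Balance: K_A = K_B + 34.7×ρ, so ρ = (K_A − K_B)/34.7 = 98.5487/34.7 = 2.84 g/cm³.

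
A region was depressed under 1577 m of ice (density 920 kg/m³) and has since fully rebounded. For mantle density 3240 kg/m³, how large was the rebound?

Removing the load lets mantle flow back in; uplift u satisfies ρ_ice t = ρ_m u.
u = t ρ_ice/ρ_m = 1577 m × 920/3240 = 448 m.

448 m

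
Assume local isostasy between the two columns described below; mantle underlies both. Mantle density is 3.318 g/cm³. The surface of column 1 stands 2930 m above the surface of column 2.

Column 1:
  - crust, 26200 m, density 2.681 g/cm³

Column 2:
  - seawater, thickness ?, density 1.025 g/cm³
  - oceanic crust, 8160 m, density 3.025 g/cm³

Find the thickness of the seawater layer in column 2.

2000 m

Take the compensation level at the base of the deeper column (depth z_c below the surface of column 1) and equate Σ ρ_i t_i down to z_c; mantle fills any gap and the z_c terms cancel.
Column 1: 26200×2.681 + (z_c − 26200)×3.318
Column 2: 2930×0 + x×1.025 + 8160×3.025 + (z_c − 2930 − 8160 − x)×3.318
The z_c×3.318 term appears on both sides and cancels. Collect the known terms of each column as K = Σ(ρt)_known − 3.318 × (depth of known layers): K_1 = 70242.2 − 3.318×26200 = −16689.4; K_2 = 24684 − 3.318×(2930 + 8160) = −12112.62.
Balance: K_1 = K_2 − x×(3.318 − 1.025), so x = (K_2 − K_1)/(3.318 − 1.025) = 4576.78/2.293 = 2000 m.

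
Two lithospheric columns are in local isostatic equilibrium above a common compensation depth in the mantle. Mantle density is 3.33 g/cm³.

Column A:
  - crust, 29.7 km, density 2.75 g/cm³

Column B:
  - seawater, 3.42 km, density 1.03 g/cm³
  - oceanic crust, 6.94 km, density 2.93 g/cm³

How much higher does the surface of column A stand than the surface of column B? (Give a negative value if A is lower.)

1.98 km

For any compensation level in the mantle, the mantle terms cancel and isostasy reduces to e = (Σt_A − Σt_B) − (Σ(ρt)_A − Σ(ρt)_B) / ρ_m.
Σt_A = 29.7 km; Σt_B = 10.36 km; Σ(ρt)_A = 81.675; Σ(ρt)_B = 23.8568 (in km·g/cm³).
e = (29.7 − 10.36) − (81.675 − 23.8568) / 3.33 = 1.98 km.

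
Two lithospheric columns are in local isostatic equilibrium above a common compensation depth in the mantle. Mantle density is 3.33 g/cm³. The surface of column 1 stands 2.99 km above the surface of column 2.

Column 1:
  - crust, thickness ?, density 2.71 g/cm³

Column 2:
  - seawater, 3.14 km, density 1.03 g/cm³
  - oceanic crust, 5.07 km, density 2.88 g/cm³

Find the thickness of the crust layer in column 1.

31.4 km

Take the compensation level at the base of the deeper column (depth z_c below the surface of column 1) and equate Σ ρ_i t_i down to z_c; mantle fills any gap and the z_c terms cancel.
Column 1: x×2.71 + (z_c − 0 − x)×3.33
Column 2: 2.99×0 + 3.14×1.03 + 5.07×2.88 + (z_c − 2.99 − 8.21)×3.33
The z_c×3.33 term appears on both sides and cancels. Collect the known terms of each column as K = Σ(ρt)_known − 3.33 × (depth of known layers): K_1 = 0 − 3.33×0 = 0; K_2 = 17.8358 − 3.33×(2.99 + 8.21) = −19.4602.
Balance: K_1 − x×(3.33 − 2.71) = K_2, so x = (K_1 − K_2)/(3.33 − 2.71) = 19.4602/0.62 = 31.4 km.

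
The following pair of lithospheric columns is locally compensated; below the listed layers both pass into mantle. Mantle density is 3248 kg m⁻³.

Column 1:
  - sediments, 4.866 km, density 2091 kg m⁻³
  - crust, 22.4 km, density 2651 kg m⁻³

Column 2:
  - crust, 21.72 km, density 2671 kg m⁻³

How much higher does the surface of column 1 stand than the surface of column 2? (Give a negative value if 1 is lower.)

For any compensation level in the mantle, the mantle terms cancel and isostasy reduces to e = (Σt_1 − Σt_2) − (Σ(ρt)_1 − Σ(ρt)_2) / ρ_m.
Σt_1 = 27.266 km; Σt_2 = 21.72 km; Σ(ρt)_1 = 69557.206; Σ(ρt)_2 = 58014.12 (in km·kg m⁻³).
e = (27.266 − 21.72) − (69557.206 − 58014.12) / 3248 = 1.99 km.

1.99 km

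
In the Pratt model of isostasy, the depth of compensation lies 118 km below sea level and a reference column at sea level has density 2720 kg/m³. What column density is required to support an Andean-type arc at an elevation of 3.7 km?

Pratt balance: ρ_ref D = ρ (D + h).
ρ = ρ_ref D/(D + h) = 2720 × 118 km/(118 km + 3.7 km) = 2640 kg/m³.

2640 kg/m³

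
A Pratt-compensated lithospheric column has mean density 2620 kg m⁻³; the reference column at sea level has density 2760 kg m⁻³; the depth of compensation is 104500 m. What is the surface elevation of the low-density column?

ρ_ref D = ρ (D + h) → h = D (ρ_ref − ρ)/ρ.
h = 104500 m × (2760 − 2620)/2620 = 5580 m.

5580 m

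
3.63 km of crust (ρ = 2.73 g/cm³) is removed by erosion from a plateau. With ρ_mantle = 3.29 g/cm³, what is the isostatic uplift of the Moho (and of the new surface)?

Unloading: uplift u = e ρ_c/ρ_m = 3.63 km × 2.73/3.29 = 3.01 km.

3.01 km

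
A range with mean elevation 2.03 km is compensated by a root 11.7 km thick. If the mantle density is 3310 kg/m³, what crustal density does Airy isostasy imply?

ρ_c h = (ρ_m − ρ_c) r → ρ_c (h + r) = ρ_m r → ρ_c = ρ_m r / (h + r).
ρ_c = 3310 × 11.7 km / (2.03 km + 11.7 km) = 2820 kg/m³.

2820 kg/m³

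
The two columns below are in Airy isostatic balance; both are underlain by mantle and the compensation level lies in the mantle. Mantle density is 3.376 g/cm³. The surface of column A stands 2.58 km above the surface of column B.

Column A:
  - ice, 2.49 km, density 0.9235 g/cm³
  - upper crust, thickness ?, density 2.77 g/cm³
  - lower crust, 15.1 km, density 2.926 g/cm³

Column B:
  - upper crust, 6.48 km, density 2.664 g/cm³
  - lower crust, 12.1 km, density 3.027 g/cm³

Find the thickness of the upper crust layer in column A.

7.67 km

Take the compensation level at the base of the deeper column (depth z_c below the surface of column A) and equate Σ ρ_i t_i down to z_c; mantle fills any gap and the z_c terms cancel.
Column A: 2.49×0.9235 + x×2.77 + 15.1×2.926 + (z_c − 17.59 − x)×3.376
Column B: 2.58×0 + 6.48×2.664 + 12.1×3.027 + (z_c − 2.58 − 18.58)×3.376
The z_c×3.376 term appears on both sides and cancels. Collect the known terms of each column as K = Σ(ρt)_known − 3.376 × (depth of known layers): K_A = 46.482115 − 3.376×17.59 = −12.901725; K_B = 53.88942 − 3.376×(2.58 + 18.58) = −17.54674.
Balance: K_A − x×(3.376 − 2.77) = K_B, so x = (K_A − K_B)/(3.376 − 2.77) = 4.64501/0.606 = 7.67 km.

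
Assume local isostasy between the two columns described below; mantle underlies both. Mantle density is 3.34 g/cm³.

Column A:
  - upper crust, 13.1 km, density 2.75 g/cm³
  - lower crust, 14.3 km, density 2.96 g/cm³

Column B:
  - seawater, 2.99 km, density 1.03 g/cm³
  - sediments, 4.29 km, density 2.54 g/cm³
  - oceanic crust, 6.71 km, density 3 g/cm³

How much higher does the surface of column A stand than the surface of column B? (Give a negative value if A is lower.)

For any compensation level in the mantle, the mantle terms cancel and isostasy reduces to e = (Σt_A − Σt_B) − (Σ(ρt)_A − Σ(ρt)_B) / ρ_m.
Σt_A = 27.4 km; Σt_B = 13.99 km; Σ(ρt)_A = 78.353; Σ(ρt)_B = 34.1063 (in km·g/cm³).
e = (27.4 − 13.99) − (78.353 − 34.1063) / 3.34 = 0.162 km.

0.162 km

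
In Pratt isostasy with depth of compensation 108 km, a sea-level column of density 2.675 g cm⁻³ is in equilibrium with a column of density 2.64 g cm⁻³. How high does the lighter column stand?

ρ_ref D = ρ (D + h) → h = D (ρ_ref − ρ)/ρ.
h = 108 km × (2.675 − 2.64)/2.64 = 1.43 km.

1.43 km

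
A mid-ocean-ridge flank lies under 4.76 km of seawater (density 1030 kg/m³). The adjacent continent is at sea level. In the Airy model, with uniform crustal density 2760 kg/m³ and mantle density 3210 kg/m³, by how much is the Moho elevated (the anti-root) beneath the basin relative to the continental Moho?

In Airy isostatic equilibrium: replacing crust with seawater at the top is compensated by replacing crust with mantle at the base: d (ρ_c − ρ_w) = a (ρ_m − ρ_c).
a = d (ρ_c − ρ_w)/(ρ_m − ρ_c) = 4.76 km × 1730/450 = 18.3 km.

18.3 km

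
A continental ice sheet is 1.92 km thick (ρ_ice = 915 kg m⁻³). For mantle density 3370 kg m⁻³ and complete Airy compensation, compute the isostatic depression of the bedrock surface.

0.521 km

Balancing pressure at the compensation depth: the ice load ρ_ice t is balanced by mantle displaced below, ρ_m s.
s = t ρ_ice / ρ_m = 1.92 km × 915/3370 = 0.521 km.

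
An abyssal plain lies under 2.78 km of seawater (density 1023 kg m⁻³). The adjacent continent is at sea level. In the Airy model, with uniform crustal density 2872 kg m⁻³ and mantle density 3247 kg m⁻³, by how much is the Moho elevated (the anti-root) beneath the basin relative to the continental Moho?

Balancing pressure at the compensation depth: replacing crust with seawater at the top is compensated by replacing crust with mantle at the base: d (ρ_c − ρ_w) = a (ρ_m − ρ_c).
a = d (ρ_c − ρ_w)/(ρ_m − ρ_c) = 2.78 km × 1849/375 = 13.7 km.

13.7 km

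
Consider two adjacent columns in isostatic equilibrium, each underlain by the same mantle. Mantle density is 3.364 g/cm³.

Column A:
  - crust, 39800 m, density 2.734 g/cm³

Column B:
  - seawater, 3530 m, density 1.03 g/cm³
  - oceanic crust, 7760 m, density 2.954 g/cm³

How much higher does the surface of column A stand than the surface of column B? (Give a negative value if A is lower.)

For any compensation level in the mantle, the mantle terms cancel and isostasy reduces to e = (Σt_A − Σt_B) − (Σ(ρt)_A − Σ(ρt)_B) / ρ_m.
Σt_A = 39800 m; Σt_B = 11290 m; Σ(ρt)_A = 108813.2; Σ(ρt)_B = 26558.94 (in m·g/cm³).
e = (39800 − 11290) − (108813.2 − 26558.94) / 3.364 = 4060 m.

4060 m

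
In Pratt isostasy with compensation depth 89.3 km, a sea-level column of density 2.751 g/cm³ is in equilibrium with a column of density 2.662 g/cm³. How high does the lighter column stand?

2.99 km

ρ_ref D = ρ (D + h) → h = D (ρ_ref − ρ)/ρ.
h = 89.3 km × (2.751 − 2.662)/2.662 = 2.99 km.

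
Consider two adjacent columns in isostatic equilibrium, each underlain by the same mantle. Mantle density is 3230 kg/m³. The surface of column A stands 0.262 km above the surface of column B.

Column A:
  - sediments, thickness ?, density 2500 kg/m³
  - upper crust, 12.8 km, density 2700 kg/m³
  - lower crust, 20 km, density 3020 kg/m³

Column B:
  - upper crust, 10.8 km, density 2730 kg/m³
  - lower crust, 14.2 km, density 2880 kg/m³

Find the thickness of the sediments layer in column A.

0.318 km

Take the compensation level at the base of the deeper column (depth z_c below the surface of column A) and equate Σ ρ_i t_i down to z_c; mantle fills any gap and the z_c terms cancel.
Column A: x×2500 + 12.8×2700 + 20×3020 + (z_c − 32.8 − x)×3230
Column B: 0.262×0 + 10.8×2730 + 14.2×2880 + (z_c − 0.262 − 25)×3230
The z_c×3230 term appears on both sides and cancels. Collect the known terms of each column as K = Σ(ρt)_known − 3230 × (depth of known layers): K_A = 94960 − 3230×32.8 = −10984; K_B = 70380 − 3230×(0.262 + 25) = −11216.26.
Balance: K_A − x×(3230 − 2500) = K_B, so x = (K_A − K_B)/(3230 − 2500) = 232.26/730 = 0.318 km.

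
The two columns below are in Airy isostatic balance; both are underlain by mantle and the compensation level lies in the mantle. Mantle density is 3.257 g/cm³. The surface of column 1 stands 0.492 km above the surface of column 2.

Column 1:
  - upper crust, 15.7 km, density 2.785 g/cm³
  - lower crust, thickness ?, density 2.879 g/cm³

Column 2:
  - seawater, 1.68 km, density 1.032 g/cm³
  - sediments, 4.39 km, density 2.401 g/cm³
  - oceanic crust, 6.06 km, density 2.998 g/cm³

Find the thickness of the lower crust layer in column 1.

Take the compensation level at the base of the deeper column (depth z_c below the surface of column 1) and equate Σ ρ_i t_i down to z_c; mantle fills any gap and the z_c terms cancel.
Column 1: 15.7×2.785 + x×2.879 + (z_c − 15.7 − x)×3.257
Column 2: 0.492×0 + 1.68×1.032 + 4.39×2.401 + 6.06×2.998 + (z_c − 0.492 − 12.13)×3.257
The z_c×3.257 term appears on both sides and cancels. Collect the known terms of each column as K = Σ(ρt)_known − 3.257 × (depth of known layers): K_1 = 43.7245 − 3.257×15.7 = −7.4104; K_2 = 30.44203 − 3.257×(0.492 + 12.13) = −10.667824.
Balance: K_1 − x×(3.257 − 2.879) = K_2, so x = (K_1 − K_2)/(3.257 − 2.879) = 3.25742/0.378 = 8.62 km.

8.62 km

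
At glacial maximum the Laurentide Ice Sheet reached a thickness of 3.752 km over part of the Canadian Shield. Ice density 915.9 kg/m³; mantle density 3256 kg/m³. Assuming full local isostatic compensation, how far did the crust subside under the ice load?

By Archimedes' principle applied to the lithosphere: the ice load ρ_ice t is balanced by mantle displaced below, ρ_m s.
s = t ρ_ice / ρ_m = 3.752 km × 915.9/3256 = 1.06 km.

1.06 km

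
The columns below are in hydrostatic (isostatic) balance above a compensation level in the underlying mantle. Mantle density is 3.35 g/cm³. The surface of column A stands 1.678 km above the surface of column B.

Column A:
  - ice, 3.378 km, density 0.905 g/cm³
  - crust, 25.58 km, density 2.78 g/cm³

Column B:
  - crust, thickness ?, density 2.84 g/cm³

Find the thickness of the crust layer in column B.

Take the compensation level at the base of the deeper column (depth z_c below the surface of column A) and equate Σ ρ_i t_i down to z_c; mantle fills any gap and the z_c terms cancel.
Column A: 3.378×0.905 + 25.58×2.78 + (z_c − 28.958)×3.35
Column B: 1.678×0 + x×2.84 + (z_c − 1.678 − 0 − x)×3.35
The z_c×3.35 term appears on both sides and cancels. Collect the known terms of each column as K = Σ(ρt)_known − 3.35 × (depth of known layers): K_A = 74.16949 − 3.35×28.958 = −22.83981; K_B = 0 − 3.35×(1.678 + 0) = −5.6213.
Balance: K_A = K_B − x×(3.35 − 2.84), so x = (K_B − K_A)/(3.35 − 2.84) = 17.2185/0.51 = 33.8 km.

33.8 km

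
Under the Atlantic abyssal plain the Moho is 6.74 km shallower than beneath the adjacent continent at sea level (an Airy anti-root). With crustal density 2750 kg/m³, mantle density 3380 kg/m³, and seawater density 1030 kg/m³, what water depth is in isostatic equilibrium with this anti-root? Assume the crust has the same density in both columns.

2.47 km

Replacing a thickness d of crust by seawater at the top must be balanced by replacing crust with mantle at the base: d (ρ_c − ρ_w) = a (ρ_m − ρ_c).
d = a (ρ_m − ρ_c)/(ρ_c − ρ_w) = 6.74 km × 630/1720 = 2.47 km.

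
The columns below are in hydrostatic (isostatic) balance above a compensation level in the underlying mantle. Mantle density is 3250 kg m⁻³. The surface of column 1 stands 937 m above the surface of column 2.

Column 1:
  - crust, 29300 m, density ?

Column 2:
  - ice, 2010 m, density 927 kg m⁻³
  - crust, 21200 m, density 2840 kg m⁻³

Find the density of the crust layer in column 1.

Take the compensation level at the base of the deeper column (depth z_c below the surface of column 1) and equate Σ ρ_i t_i down to z_c; mantle fills any gap and the z_c terms cancel.
Column 1: 29300×ρ + (z_c − 29300)×3250
Column 2: 937×0 + 2010×927 + 21200×2840 + (z_c − 937 − 23210)×3250
The z_c×3250 term appears on both sides and cancels. Collect the known terms of each column as K = Σ(ρt)_known − 3250 × (depth of known layers): K_1 = 0 − 3250×29300 = −95225000; K_2 = 62071270 − 3250×(937 + 23210) = −16406480.
Balance: K_1 + 29300×ρ = K_2, so ρ = (K_2 − K_1)/29300 = 78818500/29300 = 2690 kg m⁻³.

2690 kg m⁻³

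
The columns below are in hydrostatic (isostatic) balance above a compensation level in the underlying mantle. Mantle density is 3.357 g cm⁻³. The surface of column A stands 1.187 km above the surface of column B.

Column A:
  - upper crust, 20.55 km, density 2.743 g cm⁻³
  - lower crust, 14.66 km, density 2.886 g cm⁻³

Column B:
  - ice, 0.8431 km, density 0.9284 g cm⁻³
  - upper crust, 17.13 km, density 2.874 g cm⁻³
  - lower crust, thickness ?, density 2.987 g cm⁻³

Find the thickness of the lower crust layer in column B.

Take the compensation level at the base of the deeper column (depth z_c below the surface of column A) and equate Σ ρ_i t_i down to z_c; mantle fills any gap and the z_c terms cancel.
Column A: 20.55×2.743 + 14.66×2.886 + (z_c − 35.21)×3.357
Column B: 1.187×0 + 0.8431×0.9284 + 17.13×2.874 + x×2.987 + (z_c − 1.187 − 17.9731 − x)×3.357
The z_c×3.357 term appears on both sides and cancels. Collect the known terms of each column as K = Σ(ρt)_known − 3.357 × (depth of known layers): K_A = 98.67741 − 3.357×35.21 = −19.52256; K_B = 50.014354 − 3.357×(1.187 + 17.9731) = −14.3061017.
Balance: K_A = K_B − x×(3.357 − 2.987), so x = (K_B − K_A)/(3.357 − 2.987) = 5.21646/0.37 = 14.1 km.

14.1 km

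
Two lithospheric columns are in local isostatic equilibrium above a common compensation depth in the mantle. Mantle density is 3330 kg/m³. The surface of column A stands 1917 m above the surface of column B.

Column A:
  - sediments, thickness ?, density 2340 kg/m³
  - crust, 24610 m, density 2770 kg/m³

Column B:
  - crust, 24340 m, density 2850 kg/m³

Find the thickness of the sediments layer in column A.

Take the compensation level at the base of the deeper column (depth z_c below the surface of column A) and equate Σ ρ_i t_i down to z_c; mantle fills any gap and the z_c terms cancel.
Column A: x×2340 + 24610×2770 + (z_c − 24610 − x)×3330
Column B: 1917×0 + 24340×2850 + (z_c − 1917 − 24340)×3330
The z_c×3330 term appears on both sides and cancels. Collect the known terms of each column as K = Σ(ρt)_known − 3330 × (depth of known layers): K_A = 68169700 − 3330×24610 = −13781600; K_B = 69369000 − 3330×(1917 + 24340) = −18066810.
Balance: K_A − x×(3330 − 2340) = K_B, so x = (K_A − K_B)/(3330 − 2340) = 4285210/990 = 4330 m.

4330 m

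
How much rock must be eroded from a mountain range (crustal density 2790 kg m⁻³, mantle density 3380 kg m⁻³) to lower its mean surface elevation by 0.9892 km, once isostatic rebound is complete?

5.67 km

Net drop Δ = e − u = e − e ρ_c/ρ_m = e (ρ_m − ρ_c)/ρ_m.
e = Δ ρ_m/(ρ_m − ρ_c) = 0.9892 km × 3380/590 = 5.67 km.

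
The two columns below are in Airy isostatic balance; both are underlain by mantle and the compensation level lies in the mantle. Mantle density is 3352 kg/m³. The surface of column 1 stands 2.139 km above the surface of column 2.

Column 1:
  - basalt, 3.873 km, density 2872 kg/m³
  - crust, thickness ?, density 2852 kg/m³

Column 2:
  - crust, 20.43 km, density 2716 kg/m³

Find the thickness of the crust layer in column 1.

Take the compensation level at the base of the deeper column (depth z_c below the surface of column 1) and equate Σ ρ_i t_i down to z_c; mantle fills any gap and the z_c terms cancel.
Column 1: 3.873×2872 + x×2852 + (z_c − 3.873 − x)×3352
Column 2: 2.139×0 + 20.43×2716 + (z_c − 2.139 − 20.43)×3352
The z_c×3352 term appears on both sides and cancels. Collect the known terms of each column as K = Σ(ρt)_known − 3352 × (depth of known layers): K_1 = 11123.256 − 3352×3.873 = −1859.04; K_2 = 55487.88 − 3352×(2.139 + 20.43) = −20163.408.
Balance: K_1 − x×(3352 − 2852) = K_2, so x = (K_1 − K_2)/(3352 − 2852) = 18304.4/500 = 36.6 km.

36.6 km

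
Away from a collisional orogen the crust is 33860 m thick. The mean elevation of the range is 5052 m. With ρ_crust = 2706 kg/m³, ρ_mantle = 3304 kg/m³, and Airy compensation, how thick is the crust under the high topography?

61800 m

Root depth r = h ρ_c / (ρ_m − ρ_c) = 5052 m × 2706 / 598 = 22860 m.
Total thickness = T + h + r = 33860 m + 5052 m + 22860 m = 61800 m.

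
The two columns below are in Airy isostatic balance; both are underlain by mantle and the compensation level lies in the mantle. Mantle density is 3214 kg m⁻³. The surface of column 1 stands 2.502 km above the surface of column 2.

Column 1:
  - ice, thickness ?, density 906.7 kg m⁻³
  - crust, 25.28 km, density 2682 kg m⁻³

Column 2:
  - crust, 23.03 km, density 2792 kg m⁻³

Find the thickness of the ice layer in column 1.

1.87 km

Take the compensation level at the base of the deeper column (depth z_c below the surface of column 1) and equate Σ ρ_i t_i down to z_c; mantle fills any gap and the z_c terms cancel.
Column 1: x×906.7 + 25.28×2682 + (z_c − 25.28 − x)×3214
Column 2: 2.502×0 + 23.03×2792 + (z_c − 2.502 − 23.03)×3214
The z_c×3214 term appears on both sides and cancels. Collect the known terms of each column as K = Σ(ρt)_known − 3214 × (depth of known layers): K_1 = 67800.96 − 3214×25.28 = −13448.96; K_2 = 64299.76 − 3214×(2.502 + 23.03) = −17760.088.
Balance: K_1 − x×(3214 − 906.7) = K_2, so x = (K_1 − K_2)/(3214 − 906.7) = 4311.13/2307.3 = 1.87 km.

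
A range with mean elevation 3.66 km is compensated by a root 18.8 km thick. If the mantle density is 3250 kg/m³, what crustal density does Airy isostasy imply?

2720 kg/m³

ρ_c h = (ρ_m − ρ_c) r → ρ_c (h + r) = ρ_m r → ρ_c = ρ_m r / (h + r).
ρ_c = 3250 × 18.8 km / (3.66 km + 18.8 km) = 2720 kg/m³.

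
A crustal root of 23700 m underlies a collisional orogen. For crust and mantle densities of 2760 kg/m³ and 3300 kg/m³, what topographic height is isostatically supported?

4640 m

For local isostatic compensation: ρ_c h = (ρ_m − ρ_c) r.
h = r (ρ_m − ρ_c) / ρ_c = 23700 m × (3300 − 2760) / 2760 = 4640 m.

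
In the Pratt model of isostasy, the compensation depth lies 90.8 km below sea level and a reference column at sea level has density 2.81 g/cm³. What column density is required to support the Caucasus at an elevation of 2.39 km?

Pratt balance: ρ_ref D = ρ (D + h).
ρ = ρ_ref D/(D + h) = 2.81 × 90.8 km/(90.8 km + 2.39 km) = 2.74 g/cm³.

2.74 g/cm³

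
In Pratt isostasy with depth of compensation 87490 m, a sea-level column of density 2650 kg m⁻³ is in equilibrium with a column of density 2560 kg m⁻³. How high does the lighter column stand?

3080 m

ρ_ref D = ρ (D + h) → h = D (ρ_ref − ρ)/ρ.
h = 87490 m × (2650 − 2560)/2560 = 3080 m.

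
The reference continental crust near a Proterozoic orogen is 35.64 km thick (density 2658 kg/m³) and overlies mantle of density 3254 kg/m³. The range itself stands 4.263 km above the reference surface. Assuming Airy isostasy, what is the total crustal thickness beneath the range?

58.9 km

Root depth r = h ρ_c / (ρ_m − ρ_c) = 4.263 km × 2658 / 596 = 19.01 km.
Total thickness = T + h + r = 35.64 km + 4.263 km + 19.01 km = 58.9 km.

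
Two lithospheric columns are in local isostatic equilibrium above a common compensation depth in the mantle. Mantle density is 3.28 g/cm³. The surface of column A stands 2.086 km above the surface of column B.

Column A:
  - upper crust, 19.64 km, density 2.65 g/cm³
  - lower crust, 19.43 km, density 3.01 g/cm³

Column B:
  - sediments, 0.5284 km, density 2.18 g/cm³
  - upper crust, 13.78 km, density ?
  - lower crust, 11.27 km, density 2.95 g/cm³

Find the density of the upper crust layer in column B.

Take the compensation level at the base of the deeper column (depth z_c below the surface of column A) and equate Σ ρ_i t_i down to z_c; mantle fills any gap and the z_c terms cancel.
Column A: 19.64×2.65 + 19.43×3.01 + (z_c − 39.07)×3.28
Column B: 2.086×0 + 0.5284×2.18 + 13.78×ρ + 11.27×2.95 + (z_c − 2.086 − 25.5784)×3.28
The z_c×3.28 term appears on both sides and cancels. Collect the known terms of each column as K = Σ(ρt)_known − 3.28 × (depth of known layers): K_A = 110.5303 − 3.28×39.07 = −17.6193; K_B = 34.398412 − 3.28×(2.086 + 25.5784) = −56.34082.
Balance: K_A = K_B + 13.78×ρ, so ρ = (K_A − K_B)/13.78 = 38.7215/13.78 = 2.81 g/cm³.

2.81 g/cm³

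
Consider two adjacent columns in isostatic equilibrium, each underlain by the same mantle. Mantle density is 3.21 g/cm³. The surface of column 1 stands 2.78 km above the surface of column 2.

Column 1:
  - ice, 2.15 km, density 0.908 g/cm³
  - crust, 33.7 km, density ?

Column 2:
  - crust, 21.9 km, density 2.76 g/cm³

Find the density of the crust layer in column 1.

Take the compensation level at the base of the deeper column (depth z_c below the surface of column 1) and equate Σ ρ_i t_i down to z_c; mantle fills any gap and the z_c terms cancel.
Column 1: 2.15×0.908 + 33.7×ρ + (z_c − 35.85)×3.21
Column 2: 2.78×0 + 21.9×2.76 + (z_c − 2.78 − 21.9)×3.21
The z_c×3.21 term appears on both sides and cancels. Collect the known terms of each column as K = Σ(ρt)_known − 3.21 × (depth of known layers): K_1 = 1.9522 − 3.21×35.85 = −113.1263; K_2 = 60.444 − 3.21×(2.78 + 21.9) = −18.7788.
Balance: K_1 + 33.7×ρ = K_2, so ρ = (K_2 − K_1)/33.7 = 94.3475/33.7 = 2.8 g/cm³.

2.8 g/cm³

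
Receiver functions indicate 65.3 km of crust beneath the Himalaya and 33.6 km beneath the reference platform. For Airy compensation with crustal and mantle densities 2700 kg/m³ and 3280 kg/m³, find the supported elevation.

5.61 km

Excess crust Δ = 65.3 km − 33.6 km = 31.7 km, split between elevation h and root r with h + r = Δ.
Airy balance ρ_c h = (ρ_m − ρ_c) r gives r = h ρ_c/(ρ_m − ρ_c), so h (1 + ρ_c/(ρ_m − ρ_c)) = Δ, i.e. h = Δ (ρ_m − ρ_c)/ρ_m.
h = 31.7 km × 580/3280 = 5.61 km.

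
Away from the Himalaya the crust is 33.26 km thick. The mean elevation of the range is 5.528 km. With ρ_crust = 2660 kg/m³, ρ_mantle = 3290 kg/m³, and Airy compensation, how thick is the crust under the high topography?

62.1 km

Root depth r = h ρ_c / (ρ_m − ρ_c) = 5.528 km × 2660 / 630 = 23.34 km.
Total thickness = T + h + r = 33.26 km + 5.528 km + 23.34 km = 62.1 km.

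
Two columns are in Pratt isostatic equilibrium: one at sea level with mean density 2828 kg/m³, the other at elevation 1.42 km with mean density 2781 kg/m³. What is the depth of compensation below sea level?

84 km

ρ_ref D = ρ (D + h) → D (ρ_ref − ρ) = ρ h.
D = ρ h/(ρ_ref − ρ) = 2781 × 1.42 km/(2828 − 2781) = 84 km.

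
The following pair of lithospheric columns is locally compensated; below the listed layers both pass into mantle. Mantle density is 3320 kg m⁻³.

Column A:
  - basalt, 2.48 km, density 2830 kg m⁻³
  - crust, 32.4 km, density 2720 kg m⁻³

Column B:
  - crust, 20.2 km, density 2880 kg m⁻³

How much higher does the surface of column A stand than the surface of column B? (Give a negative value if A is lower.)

For any compensation level in the mantle, the mantle terms cancel and isostasy reduces to e = (Σt_A − Σt_B) − (Σ(ρt)_A − Σ(ρt)_B) / ρ_m.
Σt_A = 34.88 km; Σt_B = 20.2 km; Σ(ρt)_A = 95146.4; Σ(ρt)_B = 58176 (in km·kg m⁻³).
e = (34.88 − 20.2) − (95146.4 − 58176) / 3320 = 3.54 km.

3.54 km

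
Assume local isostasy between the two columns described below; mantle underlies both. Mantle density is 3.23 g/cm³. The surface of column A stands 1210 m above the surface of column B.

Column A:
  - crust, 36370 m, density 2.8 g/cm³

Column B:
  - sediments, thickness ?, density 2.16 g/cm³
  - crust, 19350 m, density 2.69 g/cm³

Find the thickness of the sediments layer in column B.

Take the compensation level at the base of the deeper column (depth z_c below the surface of column A) and equate Σ ρ_i t_i down to z_c; mantle fills any gap and the z_c terms cancel.
Column A: 36370×2.8 + (z_c − 36370)×3.23
Column B: 1210×0 + x×2.16 + 19350×2.69 + (z_c − 1210 − 19350 − x)×3.23
The z_c×3.23 term appears on both sides and cancels. Collect the known terms of each column as K = Σ(ρt)_known − 3.23 × (depth of known layers): K_A = 101836 − 3.23×36370 = −15639.1; K_B = 52051.5 − 3.23×(1210 + 19350) = −14357.3.
Balance: K_A = K_B − x×(3.23 − 2.16), so x = (K_B − K_A)/(3.23 − 2.16) = 1281.8/1.07 = 1200 m.

1200 m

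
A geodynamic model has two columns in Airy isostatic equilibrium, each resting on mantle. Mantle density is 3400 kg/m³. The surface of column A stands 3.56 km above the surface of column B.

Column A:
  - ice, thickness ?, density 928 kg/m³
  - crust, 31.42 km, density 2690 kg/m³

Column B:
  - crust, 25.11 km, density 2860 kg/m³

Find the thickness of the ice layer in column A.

1.36 km

Take the compensation level at the base of the deeper column (depth z_c below the surface of column A) and equate Σ ρ_i t_i down to z_c; mantle fills any gap and the z_c terms cancel.
Column A: x×928 + 31.42×2690 + (z_c − 31.42 − x)×3400
Column B: 3.56×0 + 25.11×2860 + (z_c − 3.56 − 25.11)×3400
The z_c×3400 term appears on both sides and cancels. Collect the known terms of each column as K = Σ(ρt)_known − 3400 × (depth of known layers): K_A = 84519.8 − 3400×31.42 = −22308.2; K_B = 71814.6 − 3400×(3.56 + 25.11) = −25663.4.
Balance: K_A − x×(3400 − 928) = K_B, so x = (K_A − K_B)/(3400 − 928) = 3355.2/2472 = 1.36 km.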